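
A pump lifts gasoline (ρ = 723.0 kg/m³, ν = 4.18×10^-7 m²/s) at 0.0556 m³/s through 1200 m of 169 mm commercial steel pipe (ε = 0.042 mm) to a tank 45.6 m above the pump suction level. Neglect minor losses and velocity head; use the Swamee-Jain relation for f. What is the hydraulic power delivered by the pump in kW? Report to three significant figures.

P_hyd ≈ 31.4 kW

V = 4Q/(πD²) = 2.479 m/s; Re = 1.00×10^6; ε/D = 2.49×10^-4; f = 0.01527
h_f = f(L/D)V²/2g = 33.96 m
Total head H = z + h_f = 45.6 + 33.96 = 79.56 m
P_hyd = ρgQH = 723.0·9.81·0.0556·79.56 = 31.37 kW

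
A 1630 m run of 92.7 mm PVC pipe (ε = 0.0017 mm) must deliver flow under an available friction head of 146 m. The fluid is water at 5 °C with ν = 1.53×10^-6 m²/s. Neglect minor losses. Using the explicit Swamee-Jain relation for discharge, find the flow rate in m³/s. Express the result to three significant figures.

Swamee-Jain (Type II): Q = -0.965·√(gD⁵h_f/L)·ln[ε/(3.7D) + √(3.17ν²L/(gD³h_f))]
√(gD⁵h_f/L) = √(9.81·0.0927⁵·146/1630) = 0.002453
ε/(3.7D) = 4.96×10^-6; √(3.17ν²L/(gD³h_f)) = 1.03×10^-4
Q = -0.965·0.002453·ln(1.079×10^-4) = 0.02162 m³/s
Check: V = 3.20 m/s, Re = 1.94×10^5, f = 0.01579, h_f = 145 m ≈ 146 m ✓

Q ≈ 0.0216 m³/s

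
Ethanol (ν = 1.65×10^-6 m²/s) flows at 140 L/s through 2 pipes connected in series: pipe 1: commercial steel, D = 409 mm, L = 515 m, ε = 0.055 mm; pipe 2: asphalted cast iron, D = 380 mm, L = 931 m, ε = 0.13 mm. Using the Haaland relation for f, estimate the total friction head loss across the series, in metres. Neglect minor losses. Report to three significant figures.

Pipe 1: V = 1.066 m/s, Re = 2.64×10^5, ε/D = 1.34×10^-4, f = 0.01579, h_1 = f(L/D)V²/2g = 1.151 m
Pipe 2: V = 1.234 m/s, Re = 2.84×10^5, ε/D = 3.42×10^-4, f = 0.01717, h_2 = f(L/D)V²/2g = 3.267 m
Series → Q common, losses add: H = Σh = 4.418 m

H ≈ 4.42 m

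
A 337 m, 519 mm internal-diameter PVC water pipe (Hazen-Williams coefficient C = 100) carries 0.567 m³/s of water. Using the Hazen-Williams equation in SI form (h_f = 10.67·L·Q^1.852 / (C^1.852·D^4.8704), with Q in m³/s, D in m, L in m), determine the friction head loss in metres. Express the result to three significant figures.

h_f ≈ 6.06 m

h_f = 10.67·337·0.567^1.852 / (100^1.852·0.519^4.8704) = 6.063 m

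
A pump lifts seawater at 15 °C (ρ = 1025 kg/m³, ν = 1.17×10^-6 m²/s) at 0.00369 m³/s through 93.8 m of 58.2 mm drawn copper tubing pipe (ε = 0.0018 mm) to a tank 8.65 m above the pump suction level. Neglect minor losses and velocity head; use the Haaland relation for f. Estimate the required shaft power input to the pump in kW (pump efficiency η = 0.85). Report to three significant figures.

P_shaft ≈ 0.511 kW

V = 4Q/(πD²) = 1.387 m/s; Re = 6.90×10^4; ε/D = 3.09×10^-5; f = 0.01939
h_f = f(L/D)V²/2g = 3.064 m
Total head H = z + h_f = 8.65 + 3.064 = 11.71 m
P_hyd = ρgQH = 1025·9.81·0.00369·11.71 = 0.4346 kW
P_shaft = P_hyd/η = 0.4346/0.85 = 0.5113 kW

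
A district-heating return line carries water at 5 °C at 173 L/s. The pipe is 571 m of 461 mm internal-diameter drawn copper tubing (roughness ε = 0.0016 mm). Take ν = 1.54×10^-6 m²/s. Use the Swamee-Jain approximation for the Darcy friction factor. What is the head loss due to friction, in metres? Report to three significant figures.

h_f ≈ 0.972 m

V = 4Q/(πD²) = 4·0.173/(π·0.461²) = 1.036 m/s
Re = VD/ν = 1.036·0.461/1.54×10^-6 = 3.10×10^5 → turbulent
ε/D = 0.0016/461 = 3.47×10^-6
Swamee-Jain: f = 0.01433
h_f = f(L/D)V²/(2g) = 0.01433·(571/0.461)·1.036²/(2·9.81) = 0.9715 m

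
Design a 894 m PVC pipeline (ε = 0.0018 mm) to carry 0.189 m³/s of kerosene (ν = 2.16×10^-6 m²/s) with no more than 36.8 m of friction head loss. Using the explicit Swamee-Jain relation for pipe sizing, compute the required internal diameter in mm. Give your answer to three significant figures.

D ≈ 253 mm

Swamee-Jain (Type III): D = 0.66·[ε^1.25·(LQ²/(gh_f))^4.75 + ν·Q^9.4·(L/(gh_f))^5.2]^0.04
LQ²/(gh_f) = 0.08846; L/(gh_f) = 2.476
Term 1 = ε^1.25·(…)^4.75 = 6.55×10^-13; Term 2 = ν·Q^9.4·(…)^5.2 = 3.81×10^-11
D = 0.66·(6.55×10^-13 + 3.81×10^-11)^0.04 = 0.2530 m = 253 mm
Check: V = 3.76 m/s, Re = 4.40×10^5, f = 0.01350, h_f = 34.4 m ≈ 36.8 m ✓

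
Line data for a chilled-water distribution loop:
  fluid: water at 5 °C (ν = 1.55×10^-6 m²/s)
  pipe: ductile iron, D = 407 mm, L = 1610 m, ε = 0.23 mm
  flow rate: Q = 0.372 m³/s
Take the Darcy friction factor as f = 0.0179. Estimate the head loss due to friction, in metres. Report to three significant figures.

h_f ≈ 29.5 m

V = 4Q/(πD²) = 4·0.372/(π·0.407²) = 2.859 m/s
h_f = f(L/D)V²/(2g) = 0.01790·(1610/0.407)·2.859²/(2·9.81) = 29.51 m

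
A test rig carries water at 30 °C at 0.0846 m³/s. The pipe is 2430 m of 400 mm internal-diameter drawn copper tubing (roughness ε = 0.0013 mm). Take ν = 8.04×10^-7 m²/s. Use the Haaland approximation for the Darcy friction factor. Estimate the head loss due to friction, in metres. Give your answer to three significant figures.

h_f ≈ 1.98 m

V = 4Q/(πD²) = 4·0.0846/(π·0.400²) = 0.6732 m/s
Re = VD/ν = 0.6732·0.400/8.04×10^-7 = 3.35×10^5 → turbulent
ε/D = 0.0013/400 = 3.25×10^-6
Haaland: f = 0.01408
h_f = f(L/D)V²/(2g) = 0.01408·(2430/0.400)·0.6732²/(2·9.81) = 1.976 m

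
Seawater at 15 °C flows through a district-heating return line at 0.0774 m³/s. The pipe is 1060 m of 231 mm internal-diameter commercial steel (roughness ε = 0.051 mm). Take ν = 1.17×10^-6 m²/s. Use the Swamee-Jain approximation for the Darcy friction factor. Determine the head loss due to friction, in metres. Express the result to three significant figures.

h_f ≈ 12.9 m

V = 4Q/(πD²) = 4·0.0774/(π·0.231²) = 1.847 m/s
Re = VD/ν = 1.847·0.231/1.17×10^-6 = 3.65×10^5 → turbulent
ε/D = 0.051/231 = 2.21×10^-4
Swamee-Jain: f = 0.01615
h_f = f(L/D)V²/(2g) = 0.01615·(1060/0.231)·1.847²/(2·9.81) = 12.88 m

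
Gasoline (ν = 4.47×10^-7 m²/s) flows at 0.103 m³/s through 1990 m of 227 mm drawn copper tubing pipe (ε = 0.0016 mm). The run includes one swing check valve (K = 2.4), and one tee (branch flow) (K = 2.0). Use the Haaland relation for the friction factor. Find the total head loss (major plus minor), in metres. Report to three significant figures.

V = 4Q/(πD²) = 2.545 m/s; V²/2g = 0.3301 m
Re = 1.29×10^6, ε/D = 7.05×10^-6 → f = 0.01125 (Haaland)
Major: h_f = f(L/D)·V²/2g = 0.01125·8767·0.3301 = 32.56 m
Minor: ΣK = 4.40; h_m = ΣK·V²/2g = 1.453 m
Total H_L = 32.56 + 1.453 = 34.01 m

H_L ≈ 34.0 m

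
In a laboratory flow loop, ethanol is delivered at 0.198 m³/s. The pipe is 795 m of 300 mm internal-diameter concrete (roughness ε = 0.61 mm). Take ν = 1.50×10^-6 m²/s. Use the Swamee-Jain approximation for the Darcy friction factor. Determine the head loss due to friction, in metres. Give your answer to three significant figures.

V = 4Q/(πD²) = 4·0.198/(π·0.300²) = 2.801 m/s
Re = VD/ν = 2.801·0.300/1.50×10^-6 = 5.60×10^5 → turbulent
ε/D = 0.61/300 = 0.00203
Swamee-Jain: f = 0.02395
h_f = f(L/D)V²/(2g) = 0.02395·(795/0.300)·2.801²/(2·9.81) = 25.39 m

h_f ≈ 25.4 m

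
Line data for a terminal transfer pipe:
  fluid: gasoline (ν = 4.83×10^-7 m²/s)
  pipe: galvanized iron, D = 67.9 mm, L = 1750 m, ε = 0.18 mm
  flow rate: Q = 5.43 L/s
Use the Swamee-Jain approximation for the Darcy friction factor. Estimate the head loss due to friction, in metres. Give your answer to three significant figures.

V = 4Q/(πD²) = 4·0.00543/(π·0.0679²) = 1.500 m/s
Re = VD/ν = 1.500·0.0679/4.83×10^-7 = 2.11×10^5 → turbulent
ε/D = 0.18/67.9 = 0.00265
Swamee-Jain: f = 0.02615
h_f = f(L/D)V²/(2g) = 0.02615·(1750/0.0679)·1.500²/(2·9.81) = 77.25 m

h_f ≈ 77.2 m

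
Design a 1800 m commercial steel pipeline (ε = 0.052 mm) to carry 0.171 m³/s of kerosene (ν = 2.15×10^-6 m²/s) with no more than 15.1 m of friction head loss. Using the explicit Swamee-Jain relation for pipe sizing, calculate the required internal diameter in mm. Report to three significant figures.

Swamee-Jain (Type III): D = 0.66·[ε^1.25·(LQ²/(gh_f))^4.75 + ν·Q^9.4·(L/(gh_f))^5.2]^0.04
LQ²/(gh_f) = 0.3553; L/(gh_f) = 12.15
Term 1 = ε^1.25·(…)^4.75 = 3.24×10^-8; Term 2 = ν·Q^9.4·(…)^5.2 = 5.79×10^-8
D = 0.66·(3.24×10^-8 + 5.79×10^-8)^0.04 = 0.3450 m = 345 mm
Check: V = 1.83 m/s, Re = 2.94×10^5, f = 0.01594, h_f = 14.2 m ≈ 15.1 m ✓

D ≈ 345 mm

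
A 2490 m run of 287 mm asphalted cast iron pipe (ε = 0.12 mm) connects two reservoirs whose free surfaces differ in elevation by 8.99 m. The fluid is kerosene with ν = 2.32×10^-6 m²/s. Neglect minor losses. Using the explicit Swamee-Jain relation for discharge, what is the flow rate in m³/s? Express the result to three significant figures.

Q ≈ 0.0663 m³/s

Swamee-Jain (Type II): Q = -0.965·√(gD⁵h_f/L)·ln[ε/(3.7D) + √(3.17ν²L/(gD³h_f))]
√(gD⁵h_f/L) = √(9.81·0.287⁵·8.99/2490) = 0.008305
ε/(3.7D) = 1.13×10^-4; √(3.17ν²L/(gD³h_f)) = 1.43×10^-4
Q = -0.965·0.008305·ln(2.558×10^-4) = 0.06629 m³/s
Check: V = 1.02 m/s, Re = 1.27×10^5, f = 0.01945, h_f = 9.03 m ≈ 8.99 m ✓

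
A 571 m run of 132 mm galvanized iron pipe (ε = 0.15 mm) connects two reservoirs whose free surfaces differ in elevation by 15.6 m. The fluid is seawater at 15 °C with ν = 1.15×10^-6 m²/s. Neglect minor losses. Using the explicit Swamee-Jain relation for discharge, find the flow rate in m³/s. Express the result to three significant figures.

Swamee-Jain (Type II): Q = -0.965·√(gD⁵h_f/L)·ln[ε/(3.7D) + √(3.17ν²L/(gD³h_f))]
√(gD⁵h_f/L) = √(9.81·0.132⁵·15.6/571) = 0.003277
ε/(3.7D) = 3.07×10^-4; √(3.17ν²L/(gD³h_f)) = 8.25×10^-5
Q = -0.965·0.003277·ln(3.896×10^-4) = 0.02483 m³/s
Check: V = 1.81 m/s, Re = 2.08×10^5, f = 0.02167, h_f = 15.7 m ≈ 15.6 m ✓

Q ≈ 0.0248 m³/s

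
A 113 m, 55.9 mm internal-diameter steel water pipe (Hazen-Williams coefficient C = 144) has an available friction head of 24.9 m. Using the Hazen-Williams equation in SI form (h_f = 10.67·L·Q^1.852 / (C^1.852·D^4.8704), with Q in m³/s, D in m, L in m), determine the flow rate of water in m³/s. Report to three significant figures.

Q ≈ 0.00900 m³/s

Rearranging: Q = [h_f·C^1.852·D^4.8704 / (10.67·L)]^(1/1.852)
Q = [24.9·144^1.852·0.0559^4.8704 / (10.67·113)]^0.540 = 0.009004 m³/s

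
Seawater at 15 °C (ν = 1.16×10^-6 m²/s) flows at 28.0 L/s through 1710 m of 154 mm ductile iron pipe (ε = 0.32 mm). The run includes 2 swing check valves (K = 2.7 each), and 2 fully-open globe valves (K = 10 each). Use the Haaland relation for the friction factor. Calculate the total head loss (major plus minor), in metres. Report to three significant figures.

V = 4Q/(πD²) = 1.503 m/s; V²/2g = 0.1152 m
Re = 2.00×10^5, ε/D = 0.00208 → f = 0.02447 (Haaland)
Major: h_f = f(L/D)·V²/2g = 0.02447·11104·0.1152 = 31.30 m
Minor: ΣK = 25.4; h_m = ΣK·V²/2g = 2.925 m
Total H_L = 31.30 + 2.925 = 34.23 m

H_L ≈ 34.2 m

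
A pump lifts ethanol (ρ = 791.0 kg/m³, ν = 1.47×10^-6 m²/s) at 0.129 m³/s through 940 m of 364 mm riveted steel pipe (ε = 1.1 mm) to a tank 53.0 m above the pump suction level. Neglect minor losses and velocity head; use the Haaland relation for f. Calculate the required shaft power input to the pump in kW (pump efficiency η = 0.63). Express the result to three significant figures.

V = 4Q/(πD²) = 1.240 m/s; Re = 3.07×10^5; ε/D = 0.00302; f = 0.02666
h_f = f(L/D)V²/2g = 5.393 m
Total head H = z + h_f = 53.0 + 5.393 = 58.39 m
P_hyd = ρgQH = 791.0·9.81·0.129·58.39 = 58.45 kW
P_shaft = P_hyd/η = 58.45/0.63 = 92.78 kW

P_shaft ≈ 92.8 kW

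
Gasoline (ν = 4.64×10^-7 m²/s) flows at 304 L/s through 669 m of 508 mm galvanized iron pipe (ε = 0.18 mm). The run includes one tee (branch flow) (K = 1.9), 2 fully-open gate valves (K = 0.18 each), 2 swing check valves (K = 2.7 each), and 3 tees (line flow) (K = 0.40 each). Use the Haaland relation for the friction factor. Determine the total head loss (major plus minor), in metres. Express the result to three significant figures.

V = 4Q/(πD²) = 1.500 m/s; V²/2g = 0.1147 m
Re = 1.64×10^6, ε/D = 3.54×10^-4 → f = 0.01586 (Haaland)
Major: h_f = f(L/D)·V²/2g = 0.01586·1317·0.1147 = 2.395 m
Minor: ΣK = 8.86; h_m = ΣK·V²/2g = 1.016 m
Total H_L = 2.395 + 1.016 = 3.411 m

H_L ≈ 3.41 m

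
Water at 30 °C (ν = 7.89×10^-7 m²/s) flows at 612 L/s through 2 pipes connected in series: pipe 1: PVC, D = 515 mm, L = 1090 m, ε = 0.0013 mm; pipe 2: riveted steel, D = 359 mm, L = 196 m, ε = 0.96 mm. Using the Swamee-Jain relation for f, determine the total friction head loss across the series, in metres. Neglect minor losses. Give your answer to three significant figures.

Pipe 1: V = 2.938 m/s, Re = 1.92×10^6, ε/D = 2.52×10^-6, f = 0.01053, h_1 = f(L/D)V²/2g = 9.803 m
Pipe 2: V = 6.046 m/s, Re = 2.75×10^6, ε/D = 0.00267, f = 0.02543, h_2 = f(L/D)V²/2g = 25.87 m
Series → Q common, losses add: H = Σh = 35.67 m

H ≈ 35.7 m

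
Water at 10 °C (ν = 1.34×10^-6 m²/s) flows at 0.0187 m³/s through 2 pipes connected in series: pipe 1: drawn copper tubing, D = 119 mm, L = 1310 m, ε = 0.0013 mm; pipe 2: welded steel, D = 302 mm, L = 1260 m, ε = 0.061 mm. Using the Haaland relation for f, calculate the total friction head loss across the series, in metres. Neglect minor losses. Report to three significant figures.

Pipe 1: V = 1.681 m/s, Re = 1.49×10^5, ε/D = 1.09×10^-5, f = 0.01647, h_1 = f(L/D)V²/2g = 26.13 m
Pipe 2: V = 0.2611 m/s, Re = 5.88×10^4, ε/D = 2.02×10^-4, f = 0.02064, h_2 = f(L/D)V²/2g = 0.2991 m
Series → Q common, losses add: H = Σh = 26.43 m

H ≈ 26.4 m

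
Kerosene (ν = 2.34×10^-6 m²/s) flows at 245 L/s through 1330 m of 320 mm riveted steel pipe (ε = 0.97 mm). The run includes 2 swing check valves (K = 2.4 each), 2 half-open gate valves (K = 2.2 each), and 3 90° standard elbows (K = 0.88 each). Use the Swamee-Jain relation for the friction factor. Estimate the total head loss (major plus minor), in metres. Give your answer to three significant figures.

H_L ≈ 58.1 m

V = 4Q/(πD²) = 3.046 m/s; V²/2g = 0.4730 m
Re = 4.17×10^5, ε/D = 0.00303 → f = 0.02669 (Swamee-Jain)
Major: h_f = f(L/D)·V²/2g = 0.02669·4156·0.4730 = 52.46 m
Minor: ΣK = 11.8; h_m = ΣK·V²/2g = 5.600 m
Total H_L = 52.46 + 5.600 = 58.06 m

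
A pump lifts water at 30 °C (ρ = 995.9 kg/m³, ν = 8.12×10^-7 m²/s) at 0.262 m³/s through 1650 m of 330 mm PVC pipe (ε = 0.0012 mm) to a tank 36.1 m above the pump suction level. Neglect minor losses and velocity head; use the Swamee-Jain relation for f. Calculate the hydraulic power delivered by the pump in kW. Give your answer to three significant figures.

P_hyd ≈ 162 kW

V = 4Q/(πD²) = 3.063 m/s; Re = 1.24×10^6; ε/D = 3.64×10^-6; f = 0.01130
h_f = f(L/D)V²/2g = 27.01 m
Total head H = z + h_f = 36.1 + 27.01 = 63.11 m
P_hyd = ρgQH = 995.9·9.81·0.262·63.11 = 161.5 kW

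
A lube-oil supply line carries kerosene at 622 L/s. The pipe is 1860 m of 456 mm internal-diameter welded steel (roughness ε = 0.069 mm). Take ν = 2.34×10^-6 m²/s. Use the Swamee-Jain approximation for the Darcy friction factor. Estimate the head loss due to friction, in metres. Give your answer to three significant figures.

h_f ≈ 43.8 m

V = 4Q/(πD²) = 4·0.622/(π·0.456²) = 3.809 m/s
Re = VD/ν = 3.809·0.456/2.34×10^-6 = 7.42×10^5 → turbulent
ε/D = 0.069/456 = 1.51×10^-4
Swamee-Jain: f = 0.01452
h_f = f(L/D)V²/(2g) = 0.01452·(1860/0.456)·3.809²/(2·9.81) = 43.77 m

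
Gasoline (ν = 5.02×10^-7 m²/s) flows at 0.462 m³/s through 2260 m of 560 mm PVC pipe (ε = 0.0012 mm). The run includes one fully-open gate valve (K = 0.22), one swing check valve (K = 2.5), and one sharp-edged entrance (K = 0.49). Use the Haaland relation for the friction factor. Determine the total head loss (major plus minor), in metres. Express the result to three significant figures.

V = 4Q/(πD²) = 1.876 m/s; V²/2g = 0.1793 m
Re = 2.09×10^6, ε/D = 2.14×10^-6 → f = 0.01033 (Haaland)
Major: h_f = f(L/D)·V²/2g = 0.01033·4036·0.1793 = 7.475 m
Minor: ΣK = 3.21; h_m = ΣK·V²/2g = 0.5756 m
Total H_L = 7.475 + 0.5756 = 8.051 m

H_L ≈ 8.05 m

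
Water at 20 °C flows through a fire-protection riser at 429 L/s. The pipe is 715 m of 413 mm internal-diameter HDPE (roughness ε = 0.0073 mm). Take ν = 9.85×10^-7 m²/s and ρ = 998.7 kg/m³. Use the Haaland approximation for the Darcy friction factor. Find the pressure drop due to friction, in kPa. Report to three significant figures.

V = 4Q/(πD²) = 4·0.429/(π·0.413²) = 3.202 m/s
Re = VD/ν = 3.202·0.413/9.85×10^-7 = 1.34×10^6 → turbulent
ε/D = 0.0073/413 = 1.77×10^-5
Haaland: f = 0.01144
h_f = f(L/D)V²/(2g) = 0.01144·(715/0.413)·3.202²/(2·9.81) = 10.35 m
Δp = ρg·h_f = 998.7·9.81·10.35 = 101.4 kPa

Δp ≈ 101 kPa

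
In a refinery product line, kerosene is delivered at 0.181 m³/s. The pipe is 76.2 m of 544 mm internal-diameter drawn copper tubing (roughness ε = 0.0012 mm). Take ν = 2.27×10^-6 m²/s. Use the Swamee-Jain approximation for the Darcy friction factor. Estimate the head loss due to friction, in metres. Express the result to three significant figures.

V = 4Q/(πD²) = 4·0.181/(π·0.544²) = 0.7787 m/s
Re = VD/ν = 0.7787·0.544/2.27×10^-6 = 1.87×10^5 → turbulent
ε/D = 0.0012/544 = 2.21×10^-6
Swamee-Jain: f = 0.01576
h_f = f(L/D)V²/(2g) = 0.01576·(76.2/0.544)·0.7787²/(2·9.81) = 0.06825 m

h_f ≈ 0.0682 m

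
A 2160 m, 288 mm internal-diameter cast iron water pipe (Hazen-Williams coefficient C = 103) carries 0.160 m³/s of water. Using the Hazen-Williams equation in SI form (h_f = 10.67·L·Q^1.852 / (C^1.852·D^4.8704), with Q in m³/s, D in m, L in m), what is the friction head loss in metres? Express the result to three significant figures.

h_f ≈ 62.2 m

h_f = 10.67·2160·0.160^1.852 / (103^1.852·0.288^4.8704) = 62.21 m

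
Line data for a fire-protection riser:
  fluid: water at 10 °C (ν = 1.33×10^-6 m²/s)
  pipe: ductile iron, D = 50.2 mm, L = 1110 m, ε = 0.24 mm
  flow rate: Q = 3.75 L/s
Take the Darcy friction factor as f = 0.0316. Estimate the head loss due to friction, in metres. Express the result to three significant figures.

h_f ≈ 128 m

V = 4Q/(πD²) = 4·0.00375/(π·0.0502²) = 1.895 m/s
h_f = f(L/D)V²/(2g) = 0.03160·(1110/0.0502)·1.895²/(2·9.81) = 127.8 m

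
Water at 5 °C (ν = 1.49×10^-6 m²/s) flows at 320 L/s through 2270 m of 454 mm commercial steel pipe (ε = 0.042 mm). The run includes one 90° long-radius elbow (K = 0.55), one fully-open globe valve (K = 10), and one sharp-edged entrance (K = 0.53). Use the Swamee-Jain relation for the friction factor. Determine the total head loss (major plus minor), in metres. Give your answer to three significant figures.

V = 4Q/(πD²) = 1.977 m/s; V²/2g = 0.1992 m
Re = 6.02×10^5, ε/D = 9.25×10^-5 → f = 0.01408 (Swamee-Jain)
Major: h_f = f(L/D)·V²/2g = 0.01408·5000·0.1992 = 14.02 m
Minor: ΣK = 11.1; h_m = ΣK·V²/2g = 2.207 m
Total H_L = 14.02 + 2.207 = 16.22 m

H_L ≈ 16.2 m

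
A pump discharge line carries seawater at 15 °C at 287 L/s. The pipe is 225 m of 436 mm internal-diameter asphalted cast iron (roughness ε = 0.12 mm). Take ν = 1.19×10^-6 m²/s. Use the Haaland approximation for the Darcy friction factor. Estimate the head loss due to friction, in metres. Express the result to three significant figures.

h_f ≈ 1.52 m

V = 4Q/(πD²) = 4·0.287/(π·0.436²) = 1.922 m/s
Re = VD/ν = 1.922·0.436/1.19×10^-6 = 7.04×10^5 → turbulent
ε/D = 0.12/436 = 2.75×10^-4
Haaland: f = 0.01563
h_f = f(L/D)V²/(2g) = 0.01563·(225/0.436)·1.922²/(2·9.81) = 1.519 m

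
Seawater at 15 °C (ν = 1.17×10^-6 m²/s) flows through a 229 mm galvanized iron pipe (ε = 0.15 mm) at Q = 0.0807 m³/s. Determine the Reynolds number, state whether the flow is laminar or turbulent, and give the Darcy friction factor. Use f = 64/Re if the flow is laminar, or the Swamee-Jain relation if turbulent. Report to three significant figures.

V = 4Q/(πD²) = 1.959 m/s
Re = VD/ν = 1.959·0.229/1.17×10^-6 = 3.83×10^5
Re > 4000 → turbulent; ε/D = 6.55×10^-4
Swamee-Jain: f = 0.01891

Re ≈ 3.83×10^5; turbulent; f ≈ 0.0189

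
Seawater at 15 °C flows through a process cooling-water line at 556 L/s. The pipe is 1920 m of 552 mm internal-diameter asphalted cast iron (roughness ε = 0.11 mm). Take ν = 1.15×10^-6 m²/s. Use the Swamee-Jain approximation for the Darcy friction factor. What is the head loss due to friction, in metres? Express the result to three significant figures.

h_f ≈ 14.0 m

V = 4Q/(πD²) = 4·0.556/(π·0.552²) = 2.323 m/s
Re = VD/ν = 2.323·0.552/1.15×10^-6 = 1.12×10^6 → turbulent
ε/D = 0.11/552 = 1.99×10^-4
Swamee-Jain: f = 0.01468
h_f = f(L/D)V²/(2g) = 0.01468·(1920/0.552)·2.323²/(2·9.81) = 14.04 m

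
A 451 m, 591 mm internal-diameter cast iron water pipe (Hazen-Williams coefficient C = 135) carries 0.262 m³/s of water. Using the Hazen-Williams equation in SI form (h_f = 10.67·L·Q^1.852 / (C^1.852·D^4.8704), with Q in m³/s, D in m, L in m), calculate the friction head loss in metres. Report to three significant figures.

h_f ≈ 0.592 m

h_f = 10.67·451·0.262^1.852 / (135^1.852·0.591^4.8704) = 0.5917 m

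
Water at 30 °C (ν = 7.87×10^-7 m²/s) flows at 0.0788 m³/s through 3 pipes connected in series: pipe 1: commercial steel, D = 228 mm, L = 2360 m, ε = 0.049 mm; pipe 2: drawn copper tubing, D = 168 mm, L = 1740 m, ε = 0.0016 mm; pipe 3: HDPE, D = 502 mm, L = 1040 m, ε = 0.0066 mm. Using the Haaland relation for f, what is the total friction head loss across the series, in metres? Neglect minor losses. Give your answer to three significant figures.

H ≈ 112 m

Pipe 1: V = 1.930 m/s, Re = 5.59×10^5, ε/D = 2.15×10^-4, f = 0.01530, h_1 = f(L/D)V²/2g = 30.06 m
Pipe 2: V = 3.555 m/s, Re = 7.59×10^5, ε/D = 9.52×10^-6, f = 0.01228, h_2 = f(L/D)V²/2g = 81.95 m
Pipe 3: V = 0.3981 m/s, Re = 2.54×10^5, ε/D = 1.31×10^-5, f = 0.01490, h_3 = f(L/D)V²/2g = 0.2493 m
Series → Q common, losses add: H = Σh = 112.3 m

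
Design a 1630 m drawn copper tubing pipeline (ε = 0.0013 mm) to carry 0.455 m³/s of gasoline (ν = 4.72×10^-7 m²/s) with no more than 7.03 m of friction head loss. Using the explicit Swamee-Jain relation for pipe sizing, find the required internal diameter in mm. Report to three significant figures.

Swamee-Jain (Type III): D = 0.66·[ε^1.25·(LQ²/(gh_f))^4.75 + ν·Q^9.4·(L/(gh_f))^5.2]^0.04
LQ²/(gh_f) = 4.893; L/(gh_f) = 23.64
Term 1 = ε^1.25·(…)^4.75 = 8.28×10^-5; Term 2 = ν·Q^9.4·(…)^5.2 = 0.00400
D = 0.66·(8.28×10^-5 + 0.00400)^0.04 = 0.5296 m = 530 mm
Check: V = 2.07 m/s, Re = 2.32×10^6, f = 0.01023, h_f = 6.84 m ≈ 7.03 m ✓

D ≈ 530 mm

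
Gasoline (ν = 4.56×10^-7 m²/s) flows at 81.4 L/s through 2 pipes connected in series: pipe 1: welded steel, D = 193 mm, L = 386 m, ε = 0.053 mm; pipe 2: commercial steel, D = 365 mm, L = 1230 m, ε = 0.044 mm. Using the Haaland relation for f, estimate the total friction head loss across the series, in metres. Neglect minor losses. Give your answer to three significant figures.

Pipe 1: V = 2.782 m/s, Re = 1.18×10^6, ε/D = 2.75×10^-4, f = 0.01527, h_1 = f(L/D)V²/2g = 12.05 m
Pipe 2: V = 0.7779 m/s, Re = 6.23×10^5, ε/D = 1.21×10^-4, f = 0.01417, h_2 = f(L/D)V²/2g = 1.473 m
Series → Q common, losses add: H = Σh = 13.52 m

H ≈ 13.5 m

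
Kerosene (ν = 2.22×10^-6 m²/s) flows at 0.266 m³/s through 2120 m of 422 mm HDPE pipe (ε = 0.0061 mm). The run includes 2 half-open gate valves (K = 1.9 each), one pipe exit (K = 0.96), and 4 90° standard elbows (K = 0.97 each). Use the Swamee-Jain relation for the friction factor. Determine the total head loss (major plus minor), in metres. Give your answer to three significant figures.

V = 4Q/(πD²) = 1.902 m/s; V²/2g = 0.1843 m
Re = 3.62×10^5, ε/D = 1.45×10^-5 → f = 0.01407 (Swamee-Jain)
Major: h_f = f(L/D)·V²/2g = 0.01407·5024·0.1843 = 13.03 m
Minor: ΣK = 8.64; h_m = ΣK·V²/2g = 1.593 m
Total H_L = 13.03 + 1.593 = 14.63 m

H_L ≈ 14.6 m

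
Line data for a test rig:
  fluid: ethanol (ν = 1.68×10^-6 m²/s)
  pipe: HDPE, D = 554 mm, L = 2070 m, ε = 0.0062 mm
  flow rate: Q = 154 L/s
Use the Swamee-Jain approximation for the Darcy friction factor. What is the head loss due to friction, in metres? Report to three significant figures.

V = 4Q/(πD²) = 4·0.154/(π·0.554²) = 0.6389 m/s
Re = VD/ν = 0.6389·0.554/1.68×10^-6 = 2.11×10^5 → turbulent
ε/D = 0.0062/554 = 1.12×10^-5
Swamee-Jain: f = 0.01548
h_f = f(L/D)V²/(2g) = 0.01548·(2070/0.554)·0.6389²/(2·9.81) = 1.203 m

h_f ≈ 1.20 m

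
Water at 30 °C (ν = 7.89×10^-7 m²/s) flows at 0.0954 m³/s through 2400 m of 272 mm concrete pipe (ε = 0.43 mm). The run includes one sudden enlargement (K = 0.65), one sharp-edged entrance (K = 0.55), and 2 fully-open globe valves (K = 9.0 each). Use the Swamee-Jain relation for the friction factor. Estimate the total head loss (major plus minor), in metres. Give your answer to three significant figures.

H_L ≈ 29.9 m

V = 4Q/(πD²) = 1.642 m/s; V²/2g = 0.1374 m
Re = 5.66×10^5, ε/D = 0.00158 → f = 0.02252 (Swamee-Jain)
Major: h_f = f(L/D)·V²/2g = 0.02252·8824·0.1374 = 27.29 m
Minor: ΣK = 19.2; h_m = ΣK·V²/2g = 2.638 m
Total H_L = 27.29 + 2.638 = 29.93 m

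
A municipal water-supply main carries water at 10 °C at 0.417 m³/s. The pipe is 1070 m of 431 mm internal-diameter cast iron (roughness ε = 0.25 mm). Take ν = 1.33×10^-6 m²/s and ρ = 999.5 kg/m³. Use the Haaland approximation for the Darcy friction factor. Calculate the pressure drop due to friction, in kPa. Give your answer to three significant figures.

Δp ≈ 180 kPa

V = 4Q/(πD²) = 4·0.417/(π·0.431²) = 2.858 m/s
Re = VD/ν = 2.858·0.431/1.33×10^-6 = 9.26×10^5 → turbulent
ε/D = 0.25/431 = 5.80×10^-4
Haaland: f = 0.01773
h_f = f(L/D)V²/(2g) = 0.01773·(1070/0.431)·2.858²/(2·9.81) = 18.33 m
Δp = ρg·h_f = 999.5·9.81·18.33 = 179.7 kPa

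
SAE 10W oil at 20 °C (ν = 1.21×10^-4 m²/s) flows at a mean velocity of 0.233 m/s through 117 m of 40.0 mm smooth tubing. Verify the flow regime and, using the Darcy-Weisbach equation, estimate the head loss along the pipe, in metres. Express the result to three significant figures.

Re = VD/ν = 0.233·0.04000/1.21×10^-4 = 77.0 → laminar (Re < 2300)
f = 64/Re = 0.8309
h_f = f(L/D)V²/(2g) = 0.8309·(117/0.04000)·0.233²/(2·9.81) = 6.725 m

h_f ≈ 6.72 m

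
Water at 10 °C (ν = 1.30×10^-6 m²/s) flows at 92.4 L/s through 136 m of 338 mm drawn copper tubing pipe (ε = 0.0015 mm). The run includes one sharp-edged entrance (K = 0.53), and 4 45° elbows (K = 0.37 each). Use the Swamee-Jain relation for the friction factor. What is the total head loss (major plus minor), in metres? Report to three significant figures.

H_L ≈ 0.429 m

V = 4Q/(πD²) = 1.030 m/s; V²/2g = 0.05405 m
Re = 2.68×10^5, ε/D = 4.44×10^-6 → f = 0.01473 (Swamee-Jain)
Major: h_f = f(L/D)·V²/2g = 0.01473·402.4·0.05405 = 0.3204 m
Minor: ΣK = 2.01; h_m = ΣK·V²/2g = 0.1086 m
Total H_L = 0.3204 + 0.1086 = 0.4291 m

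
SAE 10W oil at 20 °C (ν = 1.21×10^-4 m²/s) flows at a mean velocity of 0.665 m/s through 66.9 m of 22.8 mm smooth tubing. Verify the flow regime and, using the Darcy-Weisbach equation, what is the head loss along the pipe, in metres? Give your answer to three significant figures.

h_f ≈ 33.8 m

Re = VD/ν = 0.665·0.02280/1.21×10^-4 = 125 → laminar (Re < 2300)
f = 64/Re = 0.5108
h_f = f(L/D)V²/(2g) = 0.5108·(66.9/0.02280)·0.665²/(2·9.81) = 33.78 m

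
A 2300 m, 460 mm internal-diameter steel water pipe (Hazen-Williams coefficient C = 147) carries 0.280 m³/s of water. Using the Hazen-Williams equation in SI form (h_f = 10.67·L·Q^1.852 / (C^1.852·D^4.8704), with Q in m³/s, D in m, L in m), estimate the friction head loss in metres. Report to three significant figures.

h_f ≈ 9.88 m

h_f = 10.67·2300·0.280^1.852 / (147^1.852·0.460^4.8704) = 9.878 m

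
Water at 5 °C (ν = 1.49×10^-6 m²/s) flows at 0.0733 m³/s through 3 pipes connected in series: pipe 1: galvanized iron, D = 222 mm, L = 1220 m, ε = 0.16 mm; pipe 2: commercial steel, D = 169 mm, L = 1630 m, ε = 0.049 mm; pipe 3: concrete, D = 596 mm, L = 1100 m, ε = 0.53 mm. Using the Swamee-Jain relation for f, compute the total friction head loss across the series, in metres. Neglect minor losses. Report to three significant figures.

H ≈ 107 m

Pipe 1: V = 1.894 m/s, Re = 2.82×10^5, ε/D = 7.21×10^-4, f = 0.01956, h_1 = f(L/D)V²/2g = 19.65 m
Pipe 2: V = 3.268 m/s, Re = 3.71×10^5, ε/D = 2.90×10^-4, f = 0.01667, h_2 = f(L/D)V²/2g = 87.52 m
Pipe 3: V = 0.2627 m/s, Re = 1.05×10^5, ε/D = 8.89×10^-4, f = 0.02184, h_3 = f(L/D)V²/2g = 0.1418 m
Series → Q common, losses add: H = Σh = 107.3 m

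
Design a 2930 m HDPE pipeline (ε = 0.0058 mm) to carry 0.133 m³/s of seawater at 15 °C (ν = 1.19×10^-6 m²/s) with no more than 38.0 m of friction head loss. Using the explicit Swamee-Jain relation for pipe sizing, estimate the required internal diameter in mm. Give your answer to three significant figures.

D ≈ 276 mm

Swamee-Jain (Type III): D = 0.66·[ε^1.25·(LQ²/(gh_f))^4.75 + ν·Q^9.4·(L/(gh_f))^5.2]^0.04
LQ²/(gh_f) = 0.1390; L/(gh_f) = 7.860
Term 1 = ε^1.25·(…)^4.75 = 2.42×10^-11; Term 2 = ν·Q^9.4·(…)^5.2 = 3.13×10^-10
D = 0.66·(2.42×10^-11 + 3.13×10^-10)^0.04 = 0.2759 m = 276 mm
Check: V = 2.23 m/s, Re = 5.16×10^5, f = 0.01336, h_f = 35.8 m ≈ 38.0 m ✓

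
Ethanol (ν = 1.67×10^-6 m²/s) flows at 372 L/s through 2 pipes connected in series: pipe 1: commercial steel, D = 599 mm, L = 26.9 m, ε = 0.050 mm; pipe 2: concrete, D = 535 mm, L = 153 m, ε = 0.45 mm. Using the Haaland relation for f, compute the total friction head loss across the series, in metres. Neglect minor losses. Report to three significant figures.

H ≈ 0.832 m

Pipe 1: V = 1.320 m/s, Re = 4.73×10^5, ε/D = 8.35×10^-5, f = 0.01417, h_1 = f(L/D)V²/2g = 0.05652 m
Pipe 2: V = 1.655 m/s, Re = 5.30×10^5, ε/D = 8.41×10^-4, f = 0.01943, h_2 = f(L/D)V²/2g = 0.7755 m
Series → Q common, losses add: H = Σh = 0.8320 m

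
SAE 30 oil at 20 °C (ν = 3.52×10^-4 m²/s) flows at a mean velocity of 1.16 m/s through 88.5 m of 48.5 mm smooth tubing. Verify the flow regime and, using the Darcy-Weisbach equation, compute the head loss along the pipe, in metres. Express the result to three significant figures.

Re = VD/ν = 1.16·0.04850/3.52×10^-4 = 160 → laminar (Re < 2300)
f = 64/Re = 0.4004
h_f = f(L/D)V²/(2g) = 0.4004·(88.5/0.04850)·1.16²/(2·9.81) = 50.11 m

h_f ≈ 50.1 m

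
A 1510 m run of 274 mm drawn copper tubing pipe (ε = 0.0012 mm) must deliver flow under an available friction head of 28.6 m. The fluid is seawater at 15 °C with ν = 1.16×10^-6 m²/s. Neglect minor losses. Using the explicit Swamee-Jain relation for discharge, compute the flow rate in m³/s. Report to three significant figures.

Q ≈ 0.168 m³/s

Swamee-Jain (Type II): Q = -0.965·√(gD⁵h_f/L)·ln[ε/(3.7D) + √(3.17ν²L/(gD³h_f))]
√(gD⁵h_f/L) = √(9.81·0.274⁵·28.6/1510) = 0.01694
ε/(3.7D) = 1.18×10^-6; √(3.17ν²L/(gD³h_f)) = 3.34×10^-5
Q = -0.965·0.01694·ln(3.459×10^-5) = 0.1679 m³/s
Check: V = 2.85 m/s, Re = 6.73×10^5, f = 0.01251, h_f = 28.5 m ≈ 28.6 m ✓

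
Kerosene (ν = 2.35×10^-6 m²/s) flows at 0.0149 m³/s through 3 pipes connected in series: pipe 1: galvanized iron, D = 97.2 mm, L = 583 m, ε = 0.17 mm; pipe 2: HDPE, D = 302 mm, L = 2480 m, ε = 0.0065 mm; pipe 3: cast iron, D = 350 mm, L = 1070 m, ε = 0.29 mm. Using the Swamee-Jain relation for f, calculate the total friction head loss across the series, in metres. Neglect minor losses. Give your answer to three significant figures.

Pipe 1: V = 2.008 m/s, Re = 8.31×10^4, ε/D = 0.00175, f = 0.02499, h_1 = f(L/D)V²/2g = 30.80 m
Pipe 2: V = 0.2080 m/s, Re = 2.67×10^4, ε/D = 2.15×10^-5, f = 0.02409, h_2 = f(L/D)V²/2g = 0.4363 m
Pipe 3: V = 0.1549 m/s, Re = 2.31×10^4, ε/D = 8.29×10^-4, f = 0.02698, h_3 = f(L/D)V²/2g = 0.1008 m
Series → Q common, losses add: H = Σh = 31.34 m

H ≈ 31.3 m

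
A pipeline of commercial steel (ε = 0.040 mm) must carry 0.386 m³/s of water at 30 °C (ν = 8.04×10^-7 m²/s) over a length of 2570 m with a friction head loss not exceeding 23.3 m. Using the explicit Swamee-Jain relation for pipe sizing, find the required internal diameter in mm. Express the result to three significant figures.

Swamee-Jain (Type III): D = 0.66·[ε^1.25·(LQ²/(gh_f))^4.75 + ν·Q^9.4·(L/(gh_f))^5.2]^0.04
LQ²/(gh_f) = 1.675; L/(gh_f) = 11.24
Term 1 = ε^1.25·(…)^4.75 = 3.69×10^-5; Term 2 = ν·Q^9.4·(…)^5.2 = 3.05×10^-5
D = 0.66·(3.69×10^-5 + 3.05×10^-5)^0.04 = 0.4495 m = 449 mm
Check: V = 2.43 m/s, Re = 1.36×10^6, f = 0.01301, h_f = 22.4 m ≈ 23.3 m ✓

D ≈ 449 mm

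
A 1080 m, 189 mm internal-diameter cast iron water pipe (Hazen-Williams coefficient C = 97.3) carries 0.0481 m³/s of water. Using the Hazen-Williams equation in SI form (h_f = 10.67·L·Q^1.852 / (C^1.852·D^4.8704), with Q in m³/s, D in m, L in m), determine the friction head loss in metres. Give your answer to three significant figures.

h_f ≈ 29.0 m

h_f = 10.67·1080·0.0481^1.852 / (97.3^1.852·0.189^4.8704) = 29.03 m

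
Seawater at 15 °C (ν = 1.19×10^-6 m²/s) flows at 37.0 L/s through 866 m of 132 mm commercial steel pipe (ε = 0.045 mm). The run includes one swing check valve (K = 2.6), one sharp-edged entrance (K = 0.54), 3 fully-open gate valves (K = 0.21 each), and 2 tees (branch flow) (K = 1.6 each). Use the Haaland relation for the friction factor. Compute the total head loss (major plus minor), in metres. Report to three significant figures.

V = 4Q/(πD²) = 2.704 m/s; V²/2g = 0.3726 m
Re = 3.00×10^5, ε/D = 3.41×10^-4 → f = 0.01708 (Haaland)
Major: h_f = f(L/D)·V²/2g = 0.01708·6561·0.3726 = 41.76 m
Minor: ΣK = 6.97; h_m = ΣK·V²/2g = 2.597 m
Total H_L = 41.76 + 2.597 = 44.35 m

H_L ≈ 44.4 m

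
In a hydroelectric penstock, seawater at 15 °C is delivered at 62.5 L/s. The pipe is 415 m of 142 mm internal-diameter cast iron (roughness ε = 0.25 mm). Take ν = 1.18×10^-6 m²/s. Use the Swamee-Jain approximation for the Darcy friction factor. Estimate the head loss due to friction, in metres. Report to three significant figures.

V = 4Q/(πD²) = 4·0.0625/(π·0.142²) = 3.947 m/s
Re = VD/ν = 3.947·0.142/1.18×10^-6 = 4.75×10^5 → turbulent
ε/D = 0.25/142 = 0.00176
Swamee-Jain: f = 0.02319
h_f = f(L/D)V²/(2g) = 0.02319·(415/0.142)·3.947²/(2·9.81) = 53.79 m

h_f ≈ 53.8 m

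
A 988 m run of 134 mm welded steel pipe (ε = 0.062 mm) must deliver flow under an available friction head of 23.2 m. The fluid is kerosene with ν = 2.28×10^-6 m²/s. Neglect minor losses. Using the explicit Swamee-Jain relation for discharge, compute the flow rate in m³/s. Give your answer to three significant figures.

Swamee-Jain (Type II): Q = -0.965·√(gD⁵h_f/L)·ln[ε/(3.7D) + √(3.17ν²L/(gD³h_f))]
√(gD⁵h_f/L) = √(9.81·0.134⁵·23.2/988) = 0.003155
ε/(3.7D) = 1.25×10^-4; √(3.17ν²L/(gD³h_f)) = 1.72×10^-4
Q = -0.965·0.003155·ln(2.975×10^-4) = 0.02472 m³/s
Check: V = 1.75 m/s, Re = 1.03×10^5, f = 0.02017, h_f = 23.3 m ≈ 23.2 m ✓

Q ≈ 0.0247 m³/s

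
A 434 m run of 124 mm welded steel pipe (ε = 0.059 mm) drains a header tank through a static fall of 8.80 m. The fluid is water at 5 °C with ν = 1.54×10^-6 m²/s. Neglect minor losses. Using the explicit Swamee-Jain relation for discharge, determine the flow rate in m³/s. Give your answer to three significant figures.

Swamee-Jain (Type II): Q = -0.965·√(gD⁵h_f/L)·ln[ε/(3.7D) + √(3.17ν²L/(gD³h_f))]
√(gD⁵h_f/L) = √(9.81·0.124⁵·8.80/434) = 0.002415
ε/(3.7D) = 1.29×10^-4; √(3.17ν²L/(gD³h_f)) = 1.41×10^-4
Q = -0.965·0.002415·ln(2.694×10^-4) = 0.01915 m³/s
Check: V = 1.59 m/s, Re = 1.28×10^5, f = 0.01971, h_f = 8.84 m ≈ 8.80 m ✓

Q ≈ 0.0192 m³/s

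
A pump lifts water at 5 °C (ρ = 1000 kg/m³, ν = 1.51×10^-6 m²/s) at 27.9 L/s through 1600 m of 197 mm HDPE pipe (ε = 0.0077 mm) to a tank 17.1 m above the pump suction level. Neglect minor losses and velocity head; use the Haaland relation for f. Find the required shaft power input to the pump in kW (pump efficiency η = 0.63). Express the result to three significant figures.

V = 4Q/(πD²) = 0.9153 m/s; Re = 1.19×10^5; ε/D = 3.91×10^-5; f = 0.01736
h_f = f(L/D)V²/2g = 6.022 m
Total head H = z + h_f = 17.1 + 6.022 = 23.12 m
P_hyd = ρgQH = 1000·9.81·0.0279·23.12 = 6.328 kW
P_shaft = P_hyd/η = 6.328/0.63 = 10.05 kW

P_shaft ≈ 10.0 kW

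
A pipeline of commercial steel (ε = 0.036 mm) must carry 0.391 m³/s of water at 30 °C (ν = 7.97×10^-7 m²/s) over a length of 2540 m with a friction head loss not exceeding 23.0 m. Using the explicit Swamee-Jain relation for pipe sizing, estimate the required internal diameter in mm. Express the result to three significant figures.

D ≈ 450 mm

Swamee-Jain (Type III): D = 0.66·[ε^1.25·(LQ²/(gh_f))^4.75 + ν·Q^9.4·(L/(gh_f))^5.2]^0.04
LQ²/(gh_f) = 1.721; L/(gh_f) = 11.26
Term 1 = ε^1.25·(…)^4.75 = 3.68×10^-5; Term 2 = ν·Q^9.4·(…)^5.2 = 3.43×10^-5
D = 0.66·(3.68×10^-5 + 3.43×10^-5)^0.04 = 0.4504 m = 450 mm
Check: V = 2.45 m/s, Re = 1.39×10^6, f = 0.01284, h_f = 22.2 m ≈ 23.0 m ✓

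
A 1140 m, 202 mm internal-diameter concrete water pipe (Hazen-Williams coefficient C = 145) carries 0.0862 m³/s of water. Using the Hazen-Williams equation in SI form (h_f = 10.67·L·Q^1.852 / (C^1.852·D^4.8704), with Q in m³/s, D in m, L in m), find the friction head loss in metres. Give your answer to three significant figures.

h_f ≈ 31.2 m

h_f = 10.67·1140·0.0862^1.852 / (145^1.852·0.202^4.8704) = 31.19 m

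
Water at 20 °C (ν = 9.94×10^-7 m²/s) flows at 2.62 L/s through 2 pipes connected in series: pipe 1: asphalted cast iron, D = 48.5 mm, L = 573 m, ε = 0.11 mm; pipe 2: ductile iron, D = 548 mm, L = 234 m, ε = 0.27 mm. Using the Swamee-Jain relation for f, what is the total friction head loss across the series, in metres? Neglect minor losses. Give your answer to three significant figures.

H ≈ 32.3 m

Pipe 1: V = 1.418 m/s, Re = 6.92×10^4, ε/D = 0.00227, f = 0.02665, h_1 = f(L/D)V²/2g = 32.28 m
Pipe 2: V = 0.01111 m/s, Re = 6120, ε/D = 4.93×10^-4, f = 0.03630, h_2 = f(L/D)V²/2g = 9.748×10^-5 m
Series → Q common, losses add: H = Σh = 32.28 m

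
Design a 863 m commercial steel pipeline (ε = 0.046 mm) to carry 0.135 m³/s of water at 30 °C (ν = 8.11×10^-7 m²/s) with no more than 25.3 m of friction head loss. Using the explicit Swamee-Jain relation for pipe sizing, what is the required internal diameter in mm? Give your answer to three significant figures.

Swamee-Jain (Type III): D = 0.66·[ε^1.25·(LQ²/(gh_f))^4.75 + ν·Q^9.4·(L/(gh_f))^5.2]^0.04
LQ²/(gh_f) = 0.06337; L/(gh_f) = 3.477
Term 1 = ε^1.25·(…)^4.75 = 7.72×10^-12; Term 2 = ν·Q^9.4·(…)^5.2 = 3.54×10^-12
D = 0.66·(7.72×10^-12 + 3.54×10^-12)^0.04 = 0.2408 m = 241 mm
Check: V = 2.97 m/s, Re = 8.80×10^5, f = 0.01479, h_f = 23.7 m ≈ 25.3 m ✓

D ≈ 241 mm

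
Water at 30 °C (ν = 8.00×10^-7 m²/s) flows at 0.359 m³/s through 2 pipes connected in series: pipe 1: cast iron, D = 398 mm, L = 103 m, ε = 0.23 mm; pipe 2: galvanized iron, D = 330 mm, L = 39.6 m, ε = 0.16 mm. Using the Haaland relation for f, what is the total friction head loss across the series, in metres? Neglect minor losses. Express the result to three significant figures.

Pipe 1: V = 2.886 m/s, Re = 1.44×10^6, ε/D = 5.78×10^-4, f = 0.01757, h_1 = f(L/D)V²/2g = 1.930 m
Pipe 2: V = 4.197 m/s, Re = 1.73×10^6, ε/D = 4.85×10^-4, f = 0.01688, h_2 = f(L/D)V²/2g = 1.819 m
Series → Q common, losses add: H = Σh = 3.749 m

H ≈ 3.75 m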